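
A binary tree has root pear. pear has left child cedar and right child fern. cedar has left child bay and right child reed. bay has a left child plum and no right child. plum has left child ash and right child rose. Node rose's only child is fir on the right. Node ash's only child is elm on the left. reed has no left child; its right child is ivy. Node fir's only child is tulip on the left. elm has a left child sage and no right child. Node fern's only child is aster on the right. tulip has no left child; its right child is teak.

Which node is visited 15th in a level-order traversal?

Level-order visits nodes level by level from the root, left to right within each level.
Level 0: pear
Level 1: cedar, fern
Level 2: bay, reed, aster
Level 3: plum, ivy
Level 4: ash, rose
Level 5: elm, fir
Level 6: sage, tulip
Level 7: teak
Full level-order sequence: pear, cedar, fern, bay, reed, aster, plum, ivy, ash, rose, elm, fir, sage, tulip, teak.

teak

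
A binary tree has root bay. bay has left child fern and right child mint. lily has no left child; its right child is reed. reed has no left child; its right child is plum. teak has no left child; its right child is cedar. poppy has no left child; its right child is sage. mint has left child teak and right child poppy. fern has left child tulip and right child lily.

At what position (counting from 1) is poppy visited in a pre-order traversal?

Pre-order visits the node, then its left subtree, then its right subtree.
Visit bay.
At bay: go left to fern.
  Visit fern.
  At fern: go left to tulip.
    tulip is a leaf — visit tulip.
  At fern: go right to lily.
    Visit lily.
    At lily: no left child.
    At lily: go right to reed.
      Visit reed.
      At reed: no left child.
      At reed: go right to plum.
        plum is a leaf — visit plum.
At bay: go right to mint.
  Visit mint.
  At mint: go left to teak.
    Visit teak.
    At teak: no left child.
    At teak: go right to cedar.
      cedar is a leaf — visit cedar.
  At mint: go right to poppy.
    Visit poppy.
    At poppy: no left child.
    At poppy: go right to sage.
      sage is a leaf — visit sage.
Full pre-order sequence: bay, fern, tulip, lily, reed, plum, mint, teak, cedar, poppy, sage.

10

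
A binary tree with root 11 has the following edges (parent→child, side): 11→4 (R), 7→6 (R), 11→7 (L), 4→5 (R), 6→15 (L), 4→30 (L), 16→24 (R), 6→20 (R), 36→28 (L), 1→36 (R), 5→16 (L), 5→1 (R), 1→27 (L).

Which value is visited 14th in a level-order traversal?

28

Level-order visits nodes level by level from the root, left to right within each level.
Level 0: 11
Level 1: 7, 4
Level 2: 6, 30, 5
Level 3: 15, 20, 16, 1
Level 4: 24, 27, 36
Level 5: 28
Full level-order sequence: 11, 7, 4, 6, 30, 5, 15, 20, 16, 1, 24, 27, 36, 28.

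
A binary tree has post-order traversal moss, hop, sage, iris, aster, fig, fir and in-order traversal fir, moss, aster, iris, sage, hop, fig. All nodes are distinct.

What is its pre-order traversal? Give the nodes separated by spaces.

fir fig aster moss iris sage hop

The last element of post-order is the root; it splits in-order into left and right subtrees.
Root fir: left subtree has 0 nodes { }, right has 6 {moss, aster, iris, sage, hop, fig}.
  Root fig: left subtree has 5 nodes {moss, aster, iris, sage, hop}, right has 0 { }.
    Root aster: left subtree has 1 node {moss}, right has 3 {iris, sage, hop}.
      Root iris: left subtree has 0 nodes { }, right has 2 {sage, hop}.
        Root sage: left subtree has 0 nodes { }, right has 1 {hop}.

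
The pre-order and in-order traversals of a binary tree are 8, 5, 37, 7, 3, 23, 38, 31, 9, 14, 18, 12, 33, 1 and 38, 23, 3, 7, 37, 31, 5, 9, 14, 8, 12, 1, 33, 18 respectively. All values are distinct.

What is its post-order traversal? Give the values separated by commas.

The first element of pre-order is the root; it splits in-order into left and right subtrees.
Root 8: left subtree has 9 nodes {38, 23, 3, 7, 37, 31, 5, 9, 14}, right has 4 {12, 1, 33, 18}.
  Root 5: left subtree has 6 nodes {38, 23, 3, 7, 37, 31}, right has 2 {9, 14}.
    Root 37: left subtree has 4 nodes {38, 23, 3, 7}, right has 1 {31}.
      Root 7: left subtree has 3 nodes {38, 23, 3}, right has 0 { }.
        Root 3: left subtree has 2 nodes {38, 23}, right has 0 { }.
          Root 23: left subtree has 1 node {38}, right has 0 { }.
    Root 9: left subtree has 0 nodes { }, right has 1 {14}.
  Root 18: left subtree has 3 nodes {12, 1, 33}, right has 0 { }.
    Root 12: left subtree has 0 nodes { }, right has 2 {1, 33}.
      Root 33: left subtree has 1 node {1}, right has 0 { }.

38, 23, 3, 7, 31, 37, 14, 9, 5, 1, 33, 12, 18, 8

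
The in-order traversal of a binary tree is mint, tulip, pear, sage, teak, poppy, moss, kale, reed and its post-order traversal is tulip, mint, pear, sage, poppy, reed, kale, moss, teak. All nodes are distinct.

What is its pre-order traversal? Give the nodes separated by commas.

teak, sage, pear, mint, tulip, moss, poppy, kale, reed

The last element of post-order is the root; it splits in-order into left and right subtrees.
Root teak: left subtree has 4 nodes {mint, tulip, pear, sage}, right has 4 {poppy, moss, kale, reed}.
  Root sage: left subtree has 3 nodes {mint, tulip, pear}, right has 0 { }.
    Root pear: left subtree has 2 nodes {mint, tulip}, right has 0 { }.
      Root mint: left subtree has 0 nodes { }, right has 1 {tulip}.
  Root moss: left subtree has 1 node {poppy}, right has 2 {kale, reed}.
    Root kale: left subtree has 0 nodes { }, right has 1 {reed}.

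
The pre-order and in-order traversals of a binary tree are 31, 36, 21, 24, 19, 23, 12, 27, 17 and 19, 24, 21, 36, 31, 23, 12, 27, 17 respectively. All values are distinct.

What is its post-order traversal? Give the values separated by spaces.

19 24 21 36 17 27 12 23 31

The first element of pre-order is the root; it splits in-order into left and right subtrees.
Root 31: left subtree has 4 nodes {19, 24, 21, 36}, right has 4 {23, 12, 27, 17}.
  Root 36: left subtree has 3 nodes {19, 24, 21}, right has 0 { }.
    Root 21: left subtree has 2 nodes {19, 24}, right has 0 { }.
      Root 24: left subtree has 1 node {19}, right has 0 { }.
  Root 23: left subtree has 0 nodes { }, right has 3 {12, 27, 17}.
    Root 12: left subtree has 0 nodes { }, right has 2 {27, 17}.
      Root 27: left subtree has 0 nodes { }, right has 1 {17}.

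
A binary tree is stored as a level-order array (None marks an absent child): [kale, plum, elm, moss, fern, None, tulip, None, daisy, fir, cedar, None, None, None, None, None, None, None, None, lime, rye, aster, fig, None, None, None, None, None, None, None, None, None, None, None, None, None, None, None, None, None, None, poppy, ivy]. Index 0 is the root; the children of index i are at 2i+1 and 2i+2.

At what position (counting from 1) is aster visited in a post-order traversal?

Post-order visits the left subtree, then the right subtree, then the node.
At kale: go left to plum.
  At plum: go left to moss.
    At moss: no left child.
    At moss: go right to daisy.
      daisy is a leaf — visit daisy.
    Visit moss.
  At plum: go right to fern.
    At fern: go left to fir.
      At fir: go left to lime.
        lime is a leaf — visit lime.
      At fir: go right to rye.
        At rye: go left to poppy.
          poppy is a leaf — visit poppy.
        At rye: go right to ivy.
          ivy is a leaf — visit ivy.
        Visit rye.
      Visit fir.
    At fern: go right to cedar.
      At cedar: go left to aster.
        aster is a leaf — visit aster.
      At cedar: go right to fig.
        fig is a leaf — visit fig.
      Visit cedar.
    Visit fern.
  Visit plum.
At kale: go right to elm.
  At elm: no left child.
  At elm: go right to tulip.
    tulip is a leaf — visit tulip.
  Visit elm.
Visit kale.
Full post-order sequence: daisy, moss, lime, poppy, ivy, rye, fir, aster, fig, cedar, fern, plum, tulip, elm, kale.

8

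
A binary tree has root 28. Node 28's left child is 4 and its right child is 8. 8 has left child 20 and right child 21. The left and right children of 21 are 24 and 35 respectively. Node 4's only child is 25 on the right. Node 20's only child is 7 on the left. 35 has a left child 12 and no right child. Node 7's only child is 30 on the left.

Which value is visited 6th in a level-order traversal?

21

Level-order visits nodes level by level from the root, left to right within each level.
Level 0: 28
Level 1: 4, 8
Level 2: 25, 20, 21
Level 3: 7, 24, 35
Level 4: 30, 12
Full level-order sequence: 28, 4, 8, 25, 20, 21, 7, 24, 35, 30, 12.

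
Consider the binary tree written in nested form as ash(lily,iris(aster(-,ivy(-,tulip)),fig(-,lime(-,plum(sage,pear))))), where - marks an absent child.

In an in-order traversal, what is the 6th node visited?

iris

In-order visits the left subtree, then the node, then the right subtree.
At ash: go left to lily.
  lily is a leaf — visit lily.
Visit ash.
At ash: go right to iris.
  At iris: go left to aster.
    At aster: no left child.
    Visit aster.
    At aster: go right to ivy.
      At ivy: no left child.
      Visit ivy.
      At ivy: go right to tulip.
        tulip is a leaf — visit tulip.
  Visit iris.
  At iris: go right to fig.
    At fig: no left child.
    Visit fig.
    At fig: go right to lime.
      At lime: no left child.
      Visit lime.
      At lime: go right to plum.
        At plum: go left to sage.
          sage is a leaf — visit sage.
        Visit plum.
        At plum: go right to pear.
          pear is a leaf — visit pear.
Full in-order sequence: lily, ash, aster, ivy, tulip, iris, fig, lime, sage, plum, pear.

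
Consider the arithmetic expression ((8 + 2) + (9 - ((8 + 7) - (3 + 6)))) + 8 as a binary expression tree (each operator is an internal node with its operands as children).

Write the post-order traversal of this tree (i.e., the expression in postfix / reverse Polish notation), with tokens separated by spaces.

Post-order on an expression tree gives postfix notation: for each operator, emit left operand, right operand, then the operator.

8 2 + 9 8 7 + 3 6 + - - + 8 +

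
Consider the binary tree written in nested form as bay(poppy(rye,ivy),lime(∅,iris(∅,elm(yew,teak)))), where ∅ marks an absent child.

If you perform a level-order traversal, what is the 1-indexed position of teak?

Level-order visits nodes level by level from the root, left to right within each level.
Level 0: bay
Level 1: poppy, lime
Level 2: rye, ivy, iris
Level 3: elm
Level 4: yew, teak
Full level-order sequence: bay, poppy, lime, rye, ivy, iris, elm, yew, teak.

9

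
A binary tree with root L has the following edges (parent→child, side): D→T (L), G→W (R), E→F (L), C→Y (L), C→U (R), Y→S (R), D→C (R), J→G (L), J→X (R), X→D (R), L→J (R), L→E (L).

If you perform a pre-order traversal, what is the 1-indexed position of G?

5

Pre-order visits the node, then its left subtree, then its right subtree.
Visit L.
At L: go left to E.
  Visit E.
  At E: go left to F.
    F is a leaf — visit F.
  At E: no right child.
At L: go right to J.
  Visit J.
  At J: go left to G.
    Visit G.
    At G: no left child.
    At G: go right to W.
      W is a leaf — visit W.
  At J: go right to X.
    Visit X.
    At X: no left child.
    At X: go right to D.
      Visit D.
      At D: go left to T.
        T is a leaf — visit T.
      At D: go right to C.
        Visit C.
        At C: go left to Y.
          Visit Y.
          At Y: no left child.
          At Y: go right to S.
            S is a leaf — visit S.
        At C: go right to U.
          U is a leaf — visit U.
Full pre-order sequence: L, E, F, J, G, W, X, D, T, C, Y, S, U.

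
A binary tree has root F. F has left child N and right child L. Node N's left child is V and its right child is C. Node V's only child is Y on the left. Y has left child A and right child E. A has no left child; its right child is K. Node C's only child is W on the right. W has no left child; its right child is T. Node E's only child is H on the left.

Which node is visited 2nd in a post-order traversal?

A

Post-order visits the left subtree, then the right subtree, then the node.
At F: go left to N.
  At N: go left to V.
    At V: go left to Y.
      At Y: go left to A.
        At A: no left child.
        At A: go right to K.
          K is a leaf — visit K.
        Visit A.
      At Y: go right to E.
        At E: go left to H.
          H is a leaf — visit H.
        At E: no right child.
        Visit E.
      Visit Y.
    At V: no right child.
    Visit V.
  At N: go right to C.
    At C: no left child.
    At C: go right to W.
      At W: no left child.
      At W: go right to T.
        T is a leaf — visit T.
      Visit W.
    Visit C.
  Visit N.
At F: go right to L.
  L is a leaf — visit L.
Visit F.
Full post-order sequence: K, A, H, E, Y, V, T, W, C, N, L, F.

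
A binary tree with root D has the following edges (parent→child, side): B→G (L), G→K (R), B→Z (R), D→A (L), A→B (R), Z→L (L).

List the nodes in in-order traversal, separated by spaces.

In-order visits the left subtree, then the node, then the right subtree.
At D: go left to A.
  At A: no left child.
  Visit A.
  At A: go right to B.
    At B: go left to G.
      At G: no left child.
      Visit G.
      At G: go right to K.
        K is a leaf — visit K.
    Visit B.
    At B: go right to Z.
      At Z: go left to L.
        L is a leaf — visit L.
      Visit Z.
      At Z: no right child.
Visit D.
At D: no right child.

A G K B L Z D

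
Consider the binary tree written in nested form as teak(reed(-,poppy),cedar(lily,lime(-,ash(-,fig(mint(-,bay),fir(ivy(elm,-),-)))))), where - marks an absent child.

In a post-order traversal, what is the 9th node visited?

fig

Post-order visits the left subtree, then the right subtree, then the node.
At teak: go left to reed.
  At reed: no left child.
  At reed: go right to poppy.
    poppy is a leaf — visit poppy.
  Visit reed.
At teak: go right to cedar.
  At cedar: go left to lily.
    lily is a leaf — visit lily.
  At cedar: go right to lime.
    At lime: no left child.
    At lime: go right to ash.
      At ash: no left child.
      At ash: go right to fig.
        At fig: go left to mint.
          At mint: no left child.
          At mint: go right to bay.
            bay is a leaf — visit bay.
          Visit mint.
        At fig: go right to fir.
          At fir: go left to ivy.
            At ivy: go left to elm.
              elm is a leaf — visit elm.
            At ivy: no right child.
            Visit ivy.
          At fir: no right child.
          Visit fir.
        Visit fig.
      Visit ash.
    Visit lime.
  Visit cedar.
Visit teak.
Full post-order sequence: poppy, reed, lily, bay, mint, elm, ivy, fir, fig, ash, lime, cedar, teak.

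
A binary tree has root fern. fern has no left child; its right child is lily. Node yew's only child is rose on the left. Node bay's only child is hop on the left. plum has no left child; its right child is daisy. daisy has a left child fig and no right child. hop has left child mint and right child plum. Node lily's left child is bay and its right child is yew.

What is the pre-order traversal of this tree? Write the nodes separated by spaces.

fern lily bay hop mint plum daisy fig yew rose

Pre-order visits the node, then its left subtree, then its right subtree.
Visit fern.
At fern: no left child.
At fern: go right to lily.
  Visit lily.
  At lily: go left to bay.
    Visit bay.
    At bay: go left to hop.
      Visit hop.
      At hop: go left to mint.
        mint is a leaf — visit mint.
      At hop: go right to plum.
        Visit plum.
        At plum: no left child.
        At plum: go right to daisy.
          Visit daisy.
          At daisy: go left to fig.
            fig is a leaf — visit fig.
          At daisy: no right child.
    At bay: no right child.
  At lily: go right to yew.
    Visit yew.
    At yew: go left to rose.
      rose is a leaf — visit rose.
    At yew: no right child.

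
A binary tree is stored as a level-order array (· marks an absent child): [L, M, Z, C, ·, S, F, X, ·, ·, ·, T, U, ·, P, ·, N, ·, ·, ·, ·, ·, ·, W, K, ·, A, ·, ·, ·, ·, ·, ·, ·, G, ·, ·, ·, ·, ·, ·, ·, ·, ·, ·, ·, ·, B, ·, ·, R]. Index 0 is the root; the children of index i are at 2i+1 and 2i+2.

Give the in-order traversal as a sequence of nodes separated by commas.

In-order visits the left subtree, then the node, then the right subtree.
At L: go left to M.
  At M: go left to C.
    At C: go left to X.
      At X: no left child.
      Visit X.
      At X: go right to N.
        At N: no left child.
        Visit N.
        At N: go right to G.
          G is a leaf — visit G.
    Visit C.
    At C: no right child.
  Visit M.
  At M: no right child.
Visit L.
At L: go right to Z.
  At Z: go left to S.
    At S: go left to T.
      At T: go left to W.
        At W: go left to B.
          B is a leaf — visit B.
        Visit W.
        At W: no right child.
      Visit T.
      At T: go right to K.
        At K: no left child.
        Visit K.
        At K: go right to R.
          R is a leaf — visit R.
    Visit S.
    At S: go right to U.
      At U: no left child.
      Visit U.
      At U: go right to A.
        A is a leaf — visit A.
  Visit Z.
  At Z: go right to F.
    At F: no left child.
    Visit F.
    At F: go right to P.
      P is a leaf — visit P.

X, N, G, C, M, L, B, W, T, K, R, S, U, A, Z, F, P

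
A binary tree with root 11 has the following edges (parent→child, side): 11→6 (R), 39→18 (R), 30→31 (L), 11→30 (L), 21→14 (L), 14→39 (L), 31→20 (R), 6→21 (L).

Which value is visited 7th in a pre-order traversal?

Pre-order visits the node, then its left subtree, then its right subtree.
Visit 11.
At 11: go left to 30.
  Visit 30.
  At 30: go left to 31.
    Visit 31.
    At 31: no left child.
    At 31: go right to 20.
      20 is a leaf — visit 20.
  At 30: no right child.
At 11: go right to 6.
  Visit 6.
  At 6: go left to 21.
    Visit 21.
    At 21: go left to 14.
      Visit 14.
      At 14: go left to 39.
        Visit 39.
        At 39: no left child.
        At 39: go right to 18.
          18 is a leaf — visit 18.
      At 14: no right child.
    At 21: no right child.
  At 6: no right child.
Full pre-order sequence: 11, 30, 31, 20, 6, 21, 14, 39, 18.

14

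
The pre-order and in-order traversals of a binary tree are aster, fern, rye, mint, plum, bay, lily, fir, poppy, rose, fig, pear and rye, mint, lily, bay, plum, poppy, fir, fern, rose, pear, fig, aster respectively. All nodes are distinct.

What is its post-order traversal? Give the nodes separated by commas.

lily, bay, poppy, fir, plum, mint, rye, pear, fig, rose, fern, aster

The first element of pre-order is the root; it splits in-order into left and right subtrees.
Root aster: left subtree has 11 nodes {rye, mint, lily, bay, plum, poppy, fir, fern, rose, pear, fig}, right has 0 { }.
  Root fern: left subtree has 7 nodes {rye, mint, lily, bay, plum, poppy, fir}, right has 3 {rose, pear, fig}.
    Root rye: left subtree has 0 nodes { }, right has 6 {mint, lily, bay, plum, poppy, fir}.
      Root mint: left subtree has 0 nodes { }, right has 5 {lily, bay, plum, poppy, fir}.
        Root plum: left subtree has 2 nodes {lily, bay}, right has 2 {poppy, fir}.
          Root bay: left subtree has 1 node {lily}, right has 0 { }.
          Root fir: left subtree has 1 node {poppy}, right has 0 { }.
    Root rose: left subtree has 0 nodes { }, right has 2 {pear, fig}.
      Root fig: left subtree has 1 node {pear}, right has 0 { }.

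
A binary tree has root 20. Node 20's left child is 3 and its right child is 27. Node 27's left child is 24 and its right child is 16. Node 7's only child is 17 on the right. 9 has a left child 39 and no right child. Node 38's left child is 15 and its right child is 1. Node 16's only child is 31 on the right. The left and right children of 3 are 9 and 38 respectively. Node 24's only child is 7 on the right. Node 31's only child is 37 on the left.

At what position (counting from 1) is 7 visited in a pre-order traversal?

Pre-order visits the node, then its left subtree, then its right subtree.
Visit 20.
At 20: go left to 3.
  Visit 3.
  At 3: go left to 9.
    Visit 9.
    At 9: go left to 39.
      39 is a leaf — visit 39.
    At 9: no right child.
  At 3: go right to 38.
    Visit 38.
    At 38: go left to 15.
      15 is a leaf — visit 15.
    At 38: go right to 1.
      1 is a leaf — visit 1.
At 20: go right to 27.
  Visit 27.
  At 27: go left to 24.
    Visit 24.
    At 24: no left child.
    At 24: go right to 7.
      Visit 7.
      At 7: no left child.
      At 7: go right to 17.
        17 is a leaf — visit 17.
  At 27: go right to 16.
    Visit 16.
    At 16: no left child.
    At 16: go right to 31.
      Visit 31.
      At 31: go left to 37.
        37 is a leaf — visit 37.
      At 31: no right child.
Full pre-order sequence: 20, 3, 9, 39, 38, 15, 1, 27, 24, 7, 17, 16, 31, 37.

10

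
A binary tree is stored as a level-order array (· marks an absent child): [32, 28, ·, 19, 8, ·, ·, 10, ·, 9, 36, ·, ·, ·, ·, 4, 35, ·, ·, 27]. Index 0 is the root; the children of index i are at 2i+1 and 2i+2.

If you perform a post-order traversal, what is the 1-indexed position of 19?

4

Post-order visits the left subtree, then the right subtree, then the node.
At 32: go left to 28.
  At 28: go left to 19.
    At 19: go left to 10.
      At 10: go left to 4.
        4 is a leaf — visit 4.
      At 10: go right to 35.
        35 is a leaf — visit 35.
      Visit 10.
    At 19: no right child.
    Visit 19.
  At 28: go right to 8.
    At 8: go left to 9.
      At 9: go left to 27.
        27 is a leaf — visit 27.
      At 9: no right child.
      Visit 9.
    At 8: go right to 36.
      36 is a leaf — visit 36.
    Visit 8.
  Visit 28.
At 32: no right child.
Visit 32.
Full post-order sequence: 4, 35, 10, 19, 27, 9, 36, 8, 28, 32.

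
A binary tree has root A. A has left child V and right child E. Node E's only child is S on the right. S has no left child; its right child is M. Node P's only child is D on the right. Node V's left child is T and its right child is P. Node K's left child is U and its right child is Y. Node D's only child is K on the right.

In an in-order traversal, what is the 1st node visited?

T

In-order visits the left subtree, then the node, then the right subtree.
At A: go left to V.
  At V: go left to T.
    T is a leaf — visit T.
  Visit V.
  At V: go right to P.
    At P: no left child.
    Visit P.
    At P: go right to D.
      At D: no left child.
      Visit D.
      At D: go right to K.
        At K: go left to U.
          U is a leaf — visit U.
        Visit K.
        At K: go right to Y.
          Y is a leaf — visit Y.
Visit A.
At A: go right to E.
  At E: no left child.
  Visit E.
  At E: go right to S.
    At S: no left child.
    Visit S.
    At S: go right to M.
      M is a leaf — visit M.
Full in-order sequence: T, V, P, D, U, K, Y, A, E, S, M.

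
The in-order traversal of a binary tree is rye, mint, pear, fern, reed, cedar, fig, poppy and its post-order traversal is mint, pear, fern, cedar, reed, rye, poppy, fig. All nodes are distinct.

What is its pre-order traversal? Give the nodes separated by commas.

The last element of post-order is the root; it splits in-order into left and right subtrees.
Root fig: left subtree has 6 nodes {rye, mint, pear, fern, reed, cedar}, right has 1 {poppy}.
  Root rye: left subtree has 0 nodes { }, right has 5 {mint, pear, fern, reed, cedar}.
    Root reed: left subtree has 3 nodes {mint, pear, fern}, right has 1 {cedar}.
      Root fern: left subtree has 2 nodes {mint, pear}, right has 0 { }.
        Root pear: left subtree has 1 node {mint}, right has 0 { }.

fig, rye, reed, fern, pear, mint, cedar, poppy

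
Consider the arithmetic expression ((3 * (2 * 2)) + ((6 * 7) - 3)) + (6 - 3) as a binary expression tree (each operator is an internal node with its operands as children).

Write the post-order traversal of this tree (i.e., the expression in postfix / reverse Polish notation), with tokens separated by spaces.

Post-order on an expression tree gives postfix notation: for each operator, emit left operand, right operand, then the operator.

3 2 2 * * 6 7 * 3 - + 6 3 - +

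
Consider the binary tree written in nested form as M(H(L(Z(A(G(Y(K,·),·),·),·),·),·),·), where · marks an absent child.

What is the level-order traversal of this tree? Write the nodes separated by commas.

Level-order visits nodes level by level from the root, left to right within each level.
Level 0: M
Level 1: H
Level 2: L
Level 3: Z
Level 4: A
Level 5: G
Level 6: Y
Level 7: K

M, H, L, Z, A, G, Y, K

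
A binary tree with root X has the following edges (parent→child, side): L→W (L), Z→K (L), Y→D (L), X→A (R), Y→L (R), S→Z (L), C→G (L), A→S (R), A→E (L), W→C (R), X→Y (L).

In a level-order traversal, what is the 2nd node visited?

Level-order visits nodes level by level from the root, left to right within each level.
Level 0: X
Level 1: Y, A
Level 2: D, L, E, S
Level 3: W, Z
Level 4: C, K
Level 5: G
Full level-order sequence: X, Y, A, D, L, E, S, W, Z, C, K, G.

Y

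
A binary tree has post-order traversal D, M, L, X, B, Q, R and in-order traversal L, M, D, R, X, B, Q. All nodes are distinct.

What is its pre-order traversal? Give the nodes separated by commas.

R, L, M, D, Q, B, X

The last element of post-order is the root; it splits in-order into left and right subtrees.
Root R: left subtree has 3 nodes {L, M, D}, right has 3 {X, B, Q}.
  Root L: left subtree has 0 nodes { }, right has 2 {M, D}.
    Root M: left subtree has 0 nodes { }, right has 1 {D}.
  Root Q: left subtree has 2 nodes {X, B}, right has 0 { }.
    Root B: left subtree has 1 node {X}, right has 0 { }.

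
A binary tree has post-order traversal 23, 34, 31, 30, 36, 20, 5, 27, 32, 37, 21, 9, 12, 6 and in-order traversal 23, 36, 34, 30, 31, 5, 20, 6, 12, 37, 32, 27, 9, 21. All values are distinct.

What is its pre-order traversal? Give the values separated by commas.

The last element of post-order is the root; it splits in-order into left and right subtrees.
Root 6: left subtree has 7 nodes {23, 36, 34, 30, 31, 5, 20}, right has 6 {12, 37, 32, 27, 9, 21}.
  Root 5: left subtree has 5 nodes {23, 36, 34, 30, 31}, right has 1 {20}.
    Root 36: left subtree has 1 node {23}, right has 3 {34, 30, 31}.
      Root 30: left subtree has 1 node {34}, right has 1 {31}.
  Root 12: left subtree has 0 nodes { }, right has 5 {37, 32, 27, 9, 21}.
    Root 9: left subtree has 3 nodes {37, 32, 27}, right has 1 {21}.
      Root 37: left subtree has 0 nodes { }, right has 2 {32, 27}.
        Root 32: left subtree has 0 nodes { }, right has 1 {27}.

6, 5, 36, 23, 30, 34, 31, 20, 12, 9, 37, 32, 27, 21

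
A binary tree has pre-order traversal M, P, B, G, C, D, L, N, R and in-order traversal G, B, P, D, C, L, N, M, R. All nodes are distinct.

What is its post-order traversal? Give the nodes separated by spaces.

G B D N L C P R M

The first element of pre-order is the root; it splits in-order into left and right subtrees.
Root M: left subtree has 7 nodes {G, B, P, D, C, L, N}, right has 1 {R}.
  Root P: left subtree has 2 nodes {G, B}, right has 4 {D, C, L, N}.
    Root B: left subtree has 1 node {G}, right has 0 { }.
    Root C: left subtree has 1 node {D}, right has 2 {L, N}.
      Root L: left subtree has 0 nodes { }, right has 1 {N}.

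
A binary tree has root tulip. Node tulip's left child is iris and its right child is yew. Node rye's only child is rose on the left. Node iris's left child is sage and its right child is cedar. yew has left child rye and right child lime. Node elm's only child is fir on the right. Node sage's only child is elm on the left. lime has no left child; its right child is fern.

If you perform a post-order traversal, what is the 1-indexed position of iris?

5

Post-order visits the left subtree, then the right subtree, then the node.
At tulip: go left to iris.
  At iris: go left to sage.
    At sage: go left to elm.
      At elm: no left child.
      At elm: go right to fir.
        fir is a leaf — visit fir.
      Visit elm.
    At sage: no right child.
    Visit sage.
  At iris: go right to cedar.
    cedar is a leaf — visit cedar.
  Visit iris.
At tulip: go right to yew.
  At yew: go left to rye.
    At rye: go left to rose.
      rose is a leaf — visit rose.
    At rye: no right child.
    Visit rye.
  At yew: go right to lime.
    At lime: no left child.
    At lime: go right to fern.
      fern is a leaf — visit fern.
    Visit lime.
  Visit yew.
Visit tulip.
Full post-order sequence: fir, elm, sage, cedar, iris, rose, rye, fern, lime, yew, tulip.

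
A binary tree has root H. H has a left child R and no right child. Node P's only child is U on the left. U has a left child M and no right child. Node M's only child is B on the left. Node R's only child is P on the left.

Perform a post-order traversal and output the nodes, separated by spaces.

B M U P R H

Post-order visits the left subtree, then the right subtree, then the node.
At H: go left to R.
  At R: go left to P.
    At P: go left to U.
      At U: go left to M.
        At M: go left to B.
          B is a leaf — visit B.
        At M: no right child.
        Visit M.
      At U: no right child.
      Visit U.
    At P: no right child.
    Visit P.
  At R: no right child.
  Visit R.
At H: no right child.
Visit H.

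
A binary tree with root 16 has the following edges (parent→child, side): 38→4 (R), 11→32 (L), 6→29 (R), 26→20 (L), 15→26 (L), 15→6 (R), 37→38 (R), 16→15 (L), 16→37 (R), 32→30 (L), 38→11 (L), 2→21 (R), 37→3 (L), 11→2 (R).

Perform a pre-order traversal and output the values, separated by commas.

16, 15, 26, 20, 6, 29, 37, 3, 38, 11, 32, 30, 2, 21, 4

Pre-order visits the node, then its left subtree, then its right subtree.
Visit 16.
At 16: go left to 15.
  Visit 15.
  At 15: go left to 26.
    Visit 26.
    At 26: go left to 20.
      20 is a leaf — visit 20.
    At 26: no right child.
  At 15: go right to 6.
    Visit 6.
    At 6: no left child.
    At 6: go right to 29.
      29 is a leaf — visit 29.
At 16: go right to 37.
  Visit 37.
  At 37: go left to 3.
    3 is a leaf — visit 3.
  At 37: go right to 38.
    Visit 38.
    At 38: go left to 11.
      Visit 11.
      At 11: go left to 32.
        Visit 32.
        At 32: go left to 30.
          30 is a leaf — visit 30.
        At 32: no right child.
      At 11: go right to 2.
        Visit 2.
        At 2: no left child.
        At 2: go right to 21.
          21 is a leaf — visit 21.
    At 38: go right to 4.
      4 is a leaf — visit 4.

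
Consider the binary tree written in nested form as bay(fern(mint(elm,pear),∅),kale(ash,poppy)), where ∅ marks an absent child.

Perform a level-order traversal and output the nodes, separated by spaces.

Level-order visits nodes level by level from the root, left to right within each level.
Level 0: bay
Level 1: fern, kale
Level 2: mint, ash, poppy
Level 3: elm, pear

bay fern kale mint ash poppy elm pear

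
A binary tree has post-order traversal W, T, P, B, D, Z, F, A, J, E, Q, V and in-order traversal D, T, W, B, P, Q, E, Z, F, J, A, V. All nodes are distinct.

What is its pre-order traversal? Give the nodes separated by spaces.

V Q D B T W P E J F Z A

The last element of post-order is the root; it splits in-order into left and right subtrees.
Root V: left subtree has 11 nodes {D, T, W, B, P, Q, E, Z, F, J, A}, right has 0 { }.
  Root Q: left subtree has 5 nodes {D, T, W, B, P}, right has 5 {E, Z, F, J, A}.
    Root D: left subtree has 0 nodes { }, right has 4 {T, W, B, P}.
      Root B: left subtree has 2 nodes {T, W}, right has 1 {P}.
        Root T: left subtree has 0 nodes { }, right has 1 {W}.
    Root E: left subtree has 0 nodes { }, right has 4 {Z, F, J, A}.
      Root J: left subtree has 2 nodes {Z, F}, right has 1 {A}.
        Root F: left subtree has 1 node {Z}, right has 0 { }.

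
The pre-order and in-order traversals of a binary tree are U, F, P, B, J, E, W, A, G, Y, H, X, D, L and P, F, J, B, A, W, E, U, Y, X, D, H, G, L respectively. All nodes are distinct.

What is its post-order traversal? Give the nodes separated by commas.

P, J, A, W, E, B, F, D, X, H, Y, L, G, U

The first element of pre-order is the root; it splits in-order into left and right subtrees.
Root U: left subtree has 7 nodes {P, F, J, B, A, W, E}, right has 6 {Y, X, D, H, G, L}.
  Root F: left subtree has 1 node {P}, right has 5 {J, B, A, W, E}.
    Root B: left subtree has 1 node {J}, right has 3 {A, W, E}.
      Root E: left subtree has 2 nodes {A, W}, right has 0 { }.
        Root W: left subtree has 1 node {A}, right has 0 { }.
  Root G: left subtree has 4 nodes {Y, X, D, H}, right has 1 {L}.
    Root Y: left subtree has 0 nodes { }, right has 3 {X, D, H}.
      Root H: left subtree has 2 nodes {X, D}, right has 0 { }.
        Root X: left subtree has 0 nodes { }, right has 1 {D}.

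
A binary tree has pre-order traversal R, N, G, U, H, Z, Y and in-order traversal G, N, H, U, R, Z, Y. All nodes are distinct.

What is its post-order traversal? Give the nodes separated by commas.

G, H, U, N, Y, Z, R

The first element of pre-order is the root; it splits in-order into left and right subtrees.
Root R: left subtree has 4 nodes {G, N, H, U}, right has 2 {Z, Y}.
  Root N: left subtree has 1 node {G}, right has 2 {H, U}.
    Root U: left subtree has 1 node {H}, right has 0 { }.
  Root Z: left subtree has 0 nodes { }, right has 1 {Y}.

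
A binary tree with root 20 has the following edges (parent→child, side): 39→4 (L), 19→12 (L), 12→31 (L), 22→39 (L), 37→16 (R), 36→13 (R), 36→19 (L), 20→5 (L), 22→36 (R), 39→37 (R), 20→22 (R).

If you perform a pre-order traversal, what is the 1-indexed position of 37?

Pre-order visits the node, then its left subtree, then its right subtree.
Visit 20.
At 20: go left to 5.
  5 is a leaf — visit 5.
At 20: go right to 22.
  Visit 22.
  At 22: go left to 39.
    Visit 39.
    At 39: go left to 4.
      4 is a leaf — visit 4.
    At 39: go right to 37.
      Visit 37.
      At 37: no left child.
      At 37: go right to 16.
        16 is a leaf — visit 16.
  At 22: go right to 36.
    Visit 36.
    At 36: go left to 19.
      Visit 19.
      At 19: go left to 12.
        Visit 12.
        At 12: go left to 31.
          31 is a leaf — visit 31.
        At 12: no right child.
      At 19: no right child.
    At 36: go right to 13.
      13 is a leaf — visit 13.
Full pre-order sequence: 20, 5, 22, 39, 4, 37, 16, 36, 19, 12, 31, 13.

6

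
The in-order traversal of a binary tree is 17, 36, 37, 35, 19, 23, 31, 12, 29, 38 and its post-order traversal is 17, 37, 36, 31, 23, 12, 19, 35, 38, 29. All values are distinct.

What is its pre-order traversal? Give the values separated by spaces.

The last element of post-order is the root; it splits in-order into left and right subtrees.
Root 29: left subtree has 8 nodes {17, 36, 37, 35, 19, 23, 31, 12}, right has 1 {38}.
  Root 35: left subtree has 3 nodes {17, 36, 37}, right has 4 {19, 23, 31, 12}.
    Root 36: left subtree has 1 node {17}, right has 1 {37}.
    Root 19: left subtree has 0 nodes { }, right has 3 {23, 31, 12}.
      Root 12: left subtree has 2 nodes {23, 31}, right has 0 { }.
        Root 23: left subtree has 0 nodes { }, right has 1 {31}.

29 35 36 17 37 19 12 23 31 38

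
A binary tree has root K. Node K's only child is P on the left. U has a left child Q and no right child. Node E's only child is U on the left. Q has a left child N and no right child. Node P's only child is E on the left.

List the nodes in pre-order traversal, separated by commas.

Pre-order visits the node, then its left subtree, then its right subtree.
Visit K.
At K: go left to P.
  Visit P.
  At P: go left to E.
    Visit E.
    At E: go left to U.
      Visit U.
      At U: go left to Q.
        Visit Q.
        At Q: go left to N.
          N is a leaf — visit N.
        At Q: no right child.
      At U: no right child.
    At E: no right child.
  At P: no right child.
At K: no right child.

K, P, E, U, Q, N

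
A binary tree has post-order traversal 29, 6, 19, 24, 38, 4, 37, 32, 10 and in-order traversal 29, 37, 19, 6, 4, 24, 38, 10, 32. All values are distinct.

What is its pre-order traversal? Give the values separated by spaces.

The last element of post-order is the root; it splits in-order into left and right subtrees.
Root 10: left subtree has 7 nodes {29, 37, 19, 6, 4, 24, 38}, right has 1 {32}.
  Root 37: left subtree has 1 node {29}, right has 5 {19, 6, 4, 24, 38}.
    Root 4: left subtree has 2 nodes {19, 6}, right has 2 {24, 38}.
      Root 19: left subtree has 0 nodes { }, right has 1 {6}.
      Root 38: left subtree has 1 node {24}, right has 0 { }.

10 37 29 4 19 6 38 24 32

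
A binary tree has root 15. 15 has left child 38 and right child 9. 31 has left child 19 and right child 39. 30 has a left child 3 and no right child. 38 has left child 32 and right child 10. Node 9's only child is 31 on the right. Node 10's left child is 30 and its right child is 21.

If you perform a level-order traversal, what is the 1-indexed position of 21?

8

Level-order visits nodes level by level from the root, left to right within each level.
Level 0: 15
Level 1: 38, 9
Level 2: 32, 10, 31
Level 3: 30, 21, 19, 39
Level 4: 3
Full level-order sequence: 15, 38, 9, 32, 10, 31, 30, 21, 19, 39, 3.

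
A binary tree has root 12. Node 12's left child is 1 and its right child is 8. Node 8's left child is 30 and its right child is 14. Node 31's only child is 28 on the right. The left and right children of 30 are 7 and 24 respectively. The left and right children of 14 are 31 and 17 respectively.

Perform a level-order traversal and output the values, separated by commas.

Level-order visits nodes level by level from the root, left to right within each level.
Level 0: 12
Level 1: 1, 8
Level 2: 30, 14
Level 3: 7, 24, 31, 17
Level 4: 28

12, 1, 8, 30, 14, 7, 24, 31, 17, 28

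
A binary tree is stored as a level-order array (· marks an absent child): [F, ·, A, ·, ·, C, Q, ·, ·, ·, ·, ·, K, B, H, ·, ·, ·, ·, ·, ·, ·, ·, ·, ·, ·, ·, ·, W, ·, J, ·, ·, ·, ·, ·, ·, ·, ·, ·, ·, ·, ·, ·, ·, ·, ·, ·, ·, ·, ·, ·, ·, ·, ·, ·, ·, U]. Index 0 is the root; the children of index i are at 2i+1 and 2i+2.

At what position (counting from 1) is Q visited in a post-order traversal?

8

Post-order visits the left subtree, then the right subtree, then the node.
At F: no left child.
At F: go right to A.
  At A: go left to C.
    At C: no left child.
    At C: go right to K.
      K is a leaf — visit K.
    Visit C.
  At A: go right to Q.
    At Q: go left to B.
      At B: no left child.
      At B: go right to W.
        At W: go left to U.
          U is a leaf — visit U.
        At W: no right child.
        Visit W.
      Visit B.
    At Q: go right to H.
      At H: no left child.
      At H: go right to J.
        J is a leaf — visit J.
      Visit H.
    Visit Q.
  Visit A.
Visit F.
Full post-order sequence: K, C, U, W, B, J, H, Q, A, F.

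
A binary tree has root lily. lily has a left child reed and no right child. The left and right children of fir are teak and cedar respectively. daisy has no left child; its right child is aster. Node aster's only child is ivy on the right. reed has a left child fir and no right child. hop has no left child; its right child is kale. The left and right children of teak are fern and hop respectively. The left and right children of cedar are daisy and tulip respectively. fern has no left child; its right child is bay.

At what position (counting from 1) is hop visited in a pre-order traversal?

7

Pre-order visits the node, then its left subtree, then its right subtree.
Visit lily.
At lily: go left to reed.
  Visit reed.
  At reed: go left to fir.
    Visit fir.
    At fir: go left to teak.
      Visit teak.
      At teak: go left to fern.
        Visit fern.
        At fern: no left child.
        At fern: go right to bay.
          bay is a leaf — visit bay.
      At teak: go right to hop.
        Visit hop.
        At hop: no left child.
        At hop: go right to kale.
          kale is a leaf — visit kale.
    At fir: go right to cedar.
      Visit cedar.
      At cedar: go left to daisy.
        Visit daisy.
        At daisy: no left child.
        At daisy: go right to aster.
          Visit aster.
          At aster: no left child.
          At aster: go right to ivy.
            ivy is a leaf — visit ivy.
      At cedar: go right to tulip.
        tulip is a leaf — visit tulip.
  At reed: no right child.
At lily: no right child.
Full pre-order sequence: lily, reed, fir, teak, fern, bay, hop, kale, cedar, daisy, aster, ivy, tulip.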